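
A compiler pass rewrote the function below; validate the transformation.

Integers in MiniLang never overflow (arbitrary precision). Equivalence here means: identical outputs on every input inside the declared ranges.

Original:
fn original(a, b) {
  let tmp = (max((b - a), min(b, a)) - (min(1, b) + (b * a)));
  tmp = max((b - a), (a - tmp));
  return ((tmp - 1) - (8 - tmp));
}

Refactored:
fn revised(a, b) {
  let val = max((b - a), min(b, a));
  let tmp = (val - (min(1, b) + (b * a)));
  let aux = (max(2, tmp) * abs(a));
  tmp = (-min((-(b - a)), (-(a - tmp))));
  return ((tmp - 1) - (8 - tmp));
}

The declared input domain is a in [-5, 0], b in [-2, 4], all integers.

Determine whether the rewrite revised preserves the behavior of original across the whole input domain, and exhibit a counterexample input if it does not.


Behavior is preserved: although arithmetic usage differs; local variable names differ; constant usage differs; min/max/abs usage differs; statement counts differ, the outputs never diverge.
Tracing a=0, b=2: original: tmp = 1; tmp = 2; return -5 | revised: val = 2; tmp = 1; aux = 0; tmp = 2; return -5 — matching result -5.
Across all 42 domain points the two functions coincide.
verdict: equivalent


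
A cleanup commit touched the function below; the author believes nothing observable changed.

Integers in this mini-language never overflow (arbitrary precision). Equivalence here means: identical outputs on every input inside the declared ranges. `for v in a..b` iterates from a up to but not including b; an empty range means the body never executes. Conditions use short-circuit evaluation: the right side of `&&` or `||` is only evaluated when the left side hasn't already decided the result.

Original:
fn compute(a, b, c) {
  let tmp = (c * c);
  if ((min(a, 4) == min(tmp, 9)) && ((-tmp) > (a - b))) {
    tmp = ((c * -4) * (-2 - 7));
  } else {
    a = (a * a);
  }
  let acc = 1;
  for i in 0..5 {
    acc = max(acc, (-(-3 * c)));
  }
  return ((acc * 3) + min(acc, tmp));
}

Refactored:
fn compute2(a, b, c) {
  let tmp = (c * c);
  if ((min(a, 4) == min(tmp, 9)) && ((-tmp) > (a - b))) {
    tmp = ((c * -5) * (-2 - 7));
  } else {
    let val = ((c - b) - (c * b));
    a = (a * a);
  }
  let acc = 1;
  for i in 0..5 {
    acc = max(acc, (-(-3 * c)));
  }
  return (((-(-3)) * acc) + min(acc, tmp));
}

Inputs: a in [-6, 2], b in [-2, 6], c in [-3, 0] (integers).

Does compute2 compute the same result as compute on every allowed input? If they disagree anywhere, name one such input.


Take a=1, b=3, c=-1.
compute: tmp := 1 | ((min(a, 4) == min(tmp, 9)) && ((-tmp) > (a - b))): true | tmp := -36 | acc := 1 | iter i=0: | acc := 1 | iter i=1: | acc := 1 | iter i=2: | acc := 1 | iter i=3: | acc := 1 | iter i=4: | acc := 1 | result -33
compute2: tmp := 1 | ((min(a, 4) == min(tmp, 9)) && ((-tmp) > (a - b))): true | tmp := -45 | acc := 1 | iter i=0: | acc := 1 | iter i=1: | acc := 1 | iter i=2: | acc := 1 | iter i=3: | acc := 1 | iter i=4: | acc := 1 | result -42
-33 and -42 differ, so these are not the same function on this domain.
verdict: not equivalent; witness: a=1, b=3, c=-1


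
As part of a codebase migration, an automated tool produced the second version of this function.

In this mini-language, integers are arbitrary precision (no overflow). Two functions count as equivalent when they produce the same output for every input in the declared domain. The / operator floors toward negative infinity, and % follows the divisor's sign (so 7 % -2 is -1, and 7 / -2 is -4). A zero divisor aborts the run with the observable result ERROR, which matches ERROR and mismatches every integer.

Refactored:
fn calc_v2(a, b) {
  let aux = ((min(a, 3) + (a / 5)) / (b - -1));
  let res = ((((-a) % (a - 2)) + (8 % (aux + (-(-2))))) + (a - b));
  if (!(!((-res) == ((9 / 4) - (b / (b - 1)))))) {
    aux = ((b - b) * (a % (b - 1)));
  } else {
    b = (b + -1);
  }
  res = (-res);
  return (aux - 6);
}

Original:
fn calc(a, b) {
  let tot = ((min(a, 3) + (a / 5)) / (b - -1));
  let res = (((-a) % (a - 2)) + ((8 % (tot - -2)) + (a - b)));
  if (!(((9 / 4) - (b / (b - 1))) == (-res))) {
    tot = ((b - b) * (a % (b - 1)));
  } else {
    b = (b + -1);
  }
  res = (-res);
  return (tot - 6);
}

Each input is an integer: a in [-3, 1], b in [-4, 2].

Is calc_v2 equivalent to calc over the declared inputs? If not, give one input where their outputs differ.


Not equivalent: a=-3, b=-4 separates them (-6 vs -5).
calc: tot becomes 1; next res becomes 1; next (!(((9 / 4) - (b / (b - 1))) == (-res))) evaluates to true; next tot becomes 0; next res becomes -1; next final value -6
calc_v2: aux becomes 1; next res becomes 1; next (!(!((-res) == ((9 / 4) - (b / (b - 1)))))) evaluates to false; next b becomes -5; next res becomes -1; next final value -5
verdict: not equivalent; witness: a=-3, b=-4


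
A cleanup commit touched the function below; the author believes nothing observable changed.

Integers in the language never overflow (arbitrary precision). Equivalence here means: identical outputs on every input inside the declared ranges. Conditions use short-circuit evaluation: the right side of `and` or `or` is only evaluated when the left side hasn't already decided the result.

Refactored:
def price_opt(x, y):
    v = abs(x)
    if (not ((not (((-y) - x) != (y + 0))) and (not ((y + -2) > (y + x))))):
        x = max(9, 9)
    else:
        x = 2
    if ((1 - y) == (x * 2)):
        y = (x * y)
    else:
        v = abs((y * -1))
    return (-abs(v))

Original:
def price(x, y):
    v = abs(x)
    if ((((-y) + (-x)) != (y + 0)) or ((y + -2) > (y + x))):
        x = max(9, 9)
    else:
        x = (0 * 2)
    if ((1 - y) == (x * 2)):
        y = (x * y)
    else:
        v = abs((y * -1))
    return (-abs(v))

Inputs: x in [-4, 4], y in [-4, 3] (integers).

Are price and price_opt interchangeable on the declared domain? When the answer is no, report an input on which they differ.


Consider the input x=-2, y=1.
price: v := 2 | ((((-y) + (-x)) != (y + 0)) or ((y + -2) > (y + x))): false | x := 0 | ((1 - y) == (x * 2)): true | y := 0 | result -2
price_opt: v := 2 | (not ((not (((-y) - x) != (y + 0))) and (not ((y + -2) > (y + x))))): false | x := 2 | ((1 - y) == (x * 2)): false | v := 1 | result -1
-2 against -1: the behavior changed.
verdict: not equivalent; witness: x=-2, y=1


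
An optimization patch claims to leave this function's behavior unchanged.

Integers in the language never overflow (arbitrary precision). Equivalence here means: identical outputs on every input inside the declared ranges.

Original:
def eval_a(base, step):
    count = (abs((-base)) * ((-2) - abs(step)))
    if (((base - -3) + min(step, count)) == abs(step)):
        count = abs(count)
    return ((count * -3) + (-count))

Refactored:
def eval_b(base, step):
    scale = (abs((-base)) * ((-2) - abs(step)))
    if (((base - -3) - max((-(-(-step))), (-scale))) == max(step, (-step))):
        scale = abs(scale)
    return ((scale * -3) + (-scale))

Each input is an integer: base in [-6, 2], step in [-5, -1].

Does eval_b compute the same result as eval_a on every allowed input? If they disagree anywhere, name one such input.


This is a faithful refactor — min/max/abs usage differs; and local variable names differ; and arithmetic usage differs, but the computed results match everywhere.
One worked example (base=-3, step=-4) — eval_a: count=-18, then (((base - -3) + min(step, count)) == abs(step)) is false, then returns 72; eval_b: scale=-18, then (((base - -3) - max((-(-(-step))), (-scale))) == max(step, (-step))) is false, then returns 72; agreement on 72.
Checked all 45 inputs in the declared domain: the outputs agree on every one.
verdict: equivalent


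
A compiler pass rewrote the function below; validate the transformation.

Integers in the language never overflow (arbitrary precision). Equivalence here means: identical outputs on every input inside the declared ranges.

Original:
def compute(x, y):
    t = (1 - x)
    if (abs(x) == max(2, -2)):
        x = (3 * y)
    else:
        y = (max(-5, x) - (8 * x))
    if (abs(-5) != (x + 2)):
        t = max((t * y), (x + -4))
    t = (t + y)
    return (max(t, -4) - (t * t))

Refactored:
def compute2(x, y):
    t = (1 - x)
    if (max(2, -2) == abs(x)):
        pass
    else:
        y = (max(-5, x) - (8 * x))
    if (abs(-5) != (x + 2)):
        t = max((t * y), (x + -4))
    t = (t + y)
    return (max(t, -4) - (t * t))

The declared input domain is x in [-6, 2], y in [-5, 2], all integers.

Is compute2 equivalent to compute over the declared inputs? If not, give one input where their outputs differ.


On input x=-2, y=-5, compute returns -404 while compute2 returns -125.
verdict: not equivalent; witness: x=-2, y=-5


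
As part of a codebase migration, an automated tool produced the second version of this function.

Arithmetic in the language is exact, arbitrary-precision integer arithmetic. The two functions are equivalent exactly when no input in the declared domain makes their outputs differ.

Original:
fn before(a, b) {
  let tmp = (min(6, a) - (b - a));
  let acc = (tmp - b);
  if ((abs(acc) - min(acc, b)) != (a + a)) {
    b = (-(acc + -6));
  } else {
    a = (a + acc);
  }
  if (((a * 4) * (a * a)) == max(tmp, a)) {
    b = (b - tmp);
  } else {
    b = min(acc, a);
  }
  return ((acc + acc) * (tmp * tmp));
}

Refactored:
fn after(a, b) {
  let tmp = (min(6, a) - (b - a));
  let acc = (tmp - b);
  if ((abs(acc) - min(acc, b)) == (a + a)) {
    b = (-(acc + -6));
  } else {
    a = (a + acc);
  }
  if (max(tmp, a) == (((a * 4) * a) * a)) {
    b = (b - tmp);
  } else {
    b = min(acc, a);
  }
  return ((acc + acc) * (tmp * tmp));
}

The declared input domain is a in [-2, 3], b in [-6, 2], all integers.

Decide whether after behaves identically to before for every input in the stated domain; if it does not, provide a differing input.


Equivalent. The suspicious edit (`((abs(acc) - min(acc, b)) != (a + a))` became `((abs(acc) - min(acc, b)) == (a + a))`) never changes the result for any input inside the declared domain.
Checked all 54 inputs in the declared domain: the outputs agree on every one.
One worked example (a=0, b=-3) — before: tmp = 3; acc = 6; ((abs(acc) - min(acc, b)) != (a + a)) -> true; b = 0; (((a * 4) * (a * a)) == max(tmp, a)) -> false; b = 0; return 108; after: tmp = 3; acc = 6; ((abs(acc) - min(acc, b)) == (a + a)) -> false; a = 6; (max(tmp, a) == (((a * 4) * a) * a)) -> false; b = 6; return 108; agreement on 108.
verdict: equivalent


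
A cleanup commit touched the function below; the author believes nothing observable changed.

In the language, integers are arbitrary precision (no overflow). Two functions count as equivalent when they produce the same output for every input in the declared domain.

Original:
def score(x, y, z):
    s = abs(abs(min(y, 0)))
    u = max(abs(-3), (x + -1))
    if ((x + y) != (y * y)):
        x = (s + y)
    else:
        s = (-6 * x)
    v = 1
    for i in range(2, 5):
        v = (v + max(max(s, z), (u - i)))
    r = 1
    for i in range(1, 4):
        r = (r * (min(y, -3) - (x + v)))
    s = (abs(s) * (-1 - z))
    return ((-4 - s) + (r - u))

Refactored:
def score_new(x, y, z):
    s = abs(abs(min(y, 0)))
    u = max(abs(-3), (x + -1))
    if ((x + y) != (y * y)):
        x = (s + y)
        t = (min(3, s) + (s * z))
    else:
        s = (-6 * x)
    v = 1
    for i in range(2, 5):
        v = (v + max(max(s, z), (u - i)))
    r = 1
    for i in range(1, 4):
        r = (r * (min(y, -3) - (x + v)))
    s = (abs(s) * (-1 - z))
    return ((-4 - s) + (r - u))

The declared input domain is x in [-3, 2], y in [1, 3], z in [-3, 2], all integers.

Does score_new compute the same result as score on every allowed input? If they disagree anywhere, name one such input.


The two versions differ — the changes include arithmetic usage differs; also statement counts differ; also min/max/abs usage differs; also constant usage differs; also local variable names differ.
Tracing x=1, y=1, z=0: score: s = 0; u = 3; ((x + y) != (y * y)) -> true; x = 1; v = 1; [i=2]; v = 2; [i=3]; v = 2; [i=4]; v = 2; r = 1; [i=1]; r = -6; [i=2]; r = 36; [i=3]; r = -216; s = 0; return -223 | score_new: s = 0; u = 3; ((x + y) != (y * y)) -> true; x = 1; t = 0; v = 1; [i=2]; v = 2; [i=3]; v = 2; [i=4]; v = 2; r = 1; [i=1]; r = -6; [i=2]; r = 36; [i=3]; r = -216; s = 0; return -223 — matching result -223.
Checked all 108 inputs in the declared domain: the outputs agree on every one.
verdict: equivalent


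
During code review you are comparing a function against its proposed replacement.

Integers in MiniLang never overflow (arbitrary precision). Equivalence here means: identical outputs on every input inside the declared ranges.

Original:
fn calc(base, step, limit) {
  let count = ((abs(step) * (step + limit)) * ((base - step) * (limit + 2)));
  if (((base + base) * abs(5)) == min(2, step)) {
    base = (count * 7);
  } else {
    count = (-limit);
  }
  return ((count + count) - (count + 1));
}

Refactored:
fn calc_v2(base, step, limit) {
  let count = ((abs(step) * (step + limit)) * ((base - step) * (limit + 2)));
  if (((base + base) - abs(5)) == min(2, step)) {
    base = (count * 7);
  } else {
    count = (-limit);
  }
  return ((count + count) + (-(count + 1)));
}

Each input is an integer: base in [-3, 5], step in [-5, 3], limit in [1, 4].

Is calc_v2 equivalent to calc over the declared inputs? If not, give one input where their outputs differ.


Not equivalent: base=0, step=-5, limit=1 separates them (-2 vs -301).
calc: count becomes -300; next (((base + base) * abs(5)) == min(2, step)) evaluates to false; next count becomes -1; next final value -2
calc_v2: count becomes -300; next (((base + base) - abs(5)) == min(2, step)) evaluates to true; next base becomes -2100; next final value -301
verdict: not equivalent; witness: base=0, step=-5, limit=1


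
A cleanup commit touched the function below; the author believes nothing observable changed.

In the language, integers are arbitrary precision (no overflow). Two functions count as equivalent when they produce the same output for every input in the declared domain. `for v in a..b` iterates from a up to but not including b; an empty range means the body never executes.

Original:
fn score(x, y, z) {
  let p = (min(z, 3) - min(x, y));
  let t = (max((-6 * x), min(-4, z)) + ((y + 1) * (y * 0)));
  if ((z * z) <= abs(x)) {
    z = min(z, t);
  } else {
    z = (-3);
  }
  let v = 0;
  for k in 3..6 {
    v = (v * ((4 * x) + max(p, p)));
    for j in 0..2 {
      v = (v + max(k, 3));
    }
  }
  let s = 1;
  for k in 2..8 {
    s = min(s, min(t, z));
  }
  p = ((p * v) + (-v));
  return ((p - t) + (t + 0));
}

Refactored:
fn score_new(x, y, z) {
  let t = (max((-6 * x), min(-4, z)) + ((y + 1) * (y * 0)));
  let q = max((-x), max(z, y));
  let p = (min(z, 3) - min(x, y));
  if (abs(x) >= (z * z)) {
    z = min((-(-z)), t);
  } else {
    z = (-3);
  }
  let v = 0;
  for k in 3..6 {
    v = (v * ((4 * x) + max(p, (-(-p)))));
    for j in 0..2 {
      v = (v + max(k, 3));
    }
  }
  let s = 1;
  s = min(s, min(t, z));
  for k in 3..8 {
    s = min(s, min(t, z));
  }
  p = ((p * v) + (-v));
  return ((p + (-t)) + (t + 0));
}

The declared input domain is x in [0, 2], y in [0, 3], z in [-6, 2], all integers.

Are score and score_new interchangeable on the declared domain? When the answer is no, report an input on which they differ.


Although statement counts differ; also min/max/abs usage differs; also comparison usage differs; also local variable names differ; also loop structure differs; also arithmetic usage differs, 108/108 inputs agree.
verdict: equivalent


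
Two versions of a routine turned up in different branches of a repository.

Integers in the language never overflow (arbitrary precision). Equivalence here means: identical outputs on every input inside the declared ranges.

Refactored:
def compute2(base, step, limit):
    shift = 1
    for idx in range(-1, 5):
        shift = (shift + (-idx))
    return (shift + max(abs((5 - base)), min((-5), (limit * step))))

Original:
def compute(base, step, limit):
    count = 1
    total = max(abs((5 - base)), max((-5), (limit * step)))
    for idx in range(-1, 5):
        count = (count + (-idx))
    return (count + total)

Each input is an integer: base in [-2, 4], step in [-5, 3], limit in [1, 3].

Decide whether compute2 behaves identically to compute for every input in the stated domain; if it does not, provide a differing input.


There is a counterexample at base=-2, step=3, limit=3: 1 on one side, -1 on the other.
compute: count becomes 1; next total becomes 9; next at idx=-1:; next count becomes 2; next at idx=0:; next count becomes 2; next at idx=1:; next count becomes 1; next at idx=2:; next count becomes -1; next at idx=3:; next count becomes -4; next at idx=4:; next count becomes -8; next final value 1
compute2: shift becomes 1; next at idx=-1:; next shift becomes 2; next at idx=0:; next shift becomes 2; next at idx=1:; next shift becomes 1; next at idx=2:; next shift becomes -1; next at idx=3:; next shift becomes -4; next at idx=4:; next shift becomes -8; next final value -1
verdict: not equivalent; witness: base=-2, step=3, limit=3


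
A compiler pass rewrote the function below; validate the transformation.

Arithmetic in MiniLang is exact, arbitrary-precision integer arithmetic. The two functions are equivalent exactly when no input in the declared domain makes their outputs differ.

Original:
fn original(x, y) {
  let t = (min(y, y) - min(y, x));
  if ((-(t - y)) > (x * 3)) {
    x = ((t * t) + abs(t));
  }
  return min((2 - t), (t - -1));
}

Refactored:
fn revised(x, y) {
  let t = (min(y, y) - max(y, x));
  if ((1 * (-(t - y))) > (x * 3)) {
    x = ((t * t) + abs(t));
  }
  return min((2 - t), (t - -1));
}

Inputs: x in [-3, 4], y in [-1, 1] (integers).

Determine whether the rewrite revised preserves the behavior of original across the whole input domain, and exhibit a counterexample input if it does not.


On input x=-3, y=-1, original returns 0 while revised returns 1.
verdict: not equivalent; witness: x=-3, y=-1


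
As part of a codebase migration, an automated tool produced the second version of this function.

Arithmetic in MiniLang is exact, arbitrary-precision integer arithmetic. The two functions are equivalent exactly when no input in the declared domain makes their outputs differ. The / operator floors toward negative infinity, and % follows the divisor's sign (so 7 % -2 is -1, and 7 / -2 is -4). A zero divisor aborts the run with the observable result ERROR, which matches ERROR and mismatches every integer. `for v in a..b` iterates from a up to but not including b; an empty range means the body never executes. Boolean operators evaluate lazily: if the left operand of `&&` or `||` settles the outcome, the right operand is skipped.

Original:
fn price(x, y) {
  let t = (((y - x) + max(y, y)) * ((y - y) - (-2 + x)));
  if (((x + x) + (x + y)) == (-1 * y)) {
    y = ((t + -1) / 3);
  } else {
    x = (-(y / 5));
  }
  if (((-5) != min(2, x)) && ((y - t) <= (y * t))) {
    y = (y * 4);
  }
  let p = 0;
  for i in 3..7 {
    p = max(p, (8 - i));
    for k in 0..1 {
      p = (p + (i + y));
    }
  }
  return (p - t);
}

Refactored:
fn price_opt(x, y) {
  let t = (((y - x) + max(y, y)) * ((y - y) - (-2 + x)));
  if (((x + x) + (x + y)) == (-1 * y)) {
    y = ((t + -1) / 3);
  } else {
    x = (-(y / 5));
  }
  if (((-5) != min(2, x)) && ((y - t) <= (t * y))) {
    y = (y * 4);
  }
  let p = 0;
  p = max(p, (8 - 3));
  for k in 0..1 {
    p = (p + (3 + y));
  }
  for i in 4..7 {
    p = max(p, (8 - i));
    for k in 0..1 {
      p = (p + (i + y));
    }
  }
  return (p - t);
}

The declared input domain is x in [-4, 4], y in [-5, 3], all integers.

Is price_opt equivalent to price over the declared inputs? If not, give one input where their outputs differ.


Side by side, the visible changes include: loop structure differs; also statement counts differ; also arithmetic usage differs; also min/max/abs usage differs; also constant usage differs.
One worked example (x=-2, y=-5) — price: t=-32, then (((x + x) + (x + y)) == (-1 * y)) is false, then x=1, then (((-5) != min(2, x)) && ((y - t) <= (y * t))) is true, then y=-20, then p=0, then (i=3), then p=5, then (k=0), then p=-12, then (i=4), then p=4, then (k=0), then p=-12, then (i=5), then p=3, then (k=0), then p=-12, then (i=6), then p=2, then (k=0), then p=-12, then returns 20; price_opt: t=-32, then (((x + x) + (x + y)) == (-1 * y)) is false, then x=1, then (((-5) != min(2, x)) && ((y - t) <= (t * y))) is true, then y=-20, then p=0, then p=5, then (k=0), then p=-12, then (i=4), then p=4, then (k=0), then p=-12, then (i=5), then p=3, then (k=0), then p=-12, then (i=6), then p=2, then (k=0), then p=-12, then returns 20; agreement on 20.
An exhaustive pass over the 81 declared inputs shows identical outputs.
verdict: equivalent


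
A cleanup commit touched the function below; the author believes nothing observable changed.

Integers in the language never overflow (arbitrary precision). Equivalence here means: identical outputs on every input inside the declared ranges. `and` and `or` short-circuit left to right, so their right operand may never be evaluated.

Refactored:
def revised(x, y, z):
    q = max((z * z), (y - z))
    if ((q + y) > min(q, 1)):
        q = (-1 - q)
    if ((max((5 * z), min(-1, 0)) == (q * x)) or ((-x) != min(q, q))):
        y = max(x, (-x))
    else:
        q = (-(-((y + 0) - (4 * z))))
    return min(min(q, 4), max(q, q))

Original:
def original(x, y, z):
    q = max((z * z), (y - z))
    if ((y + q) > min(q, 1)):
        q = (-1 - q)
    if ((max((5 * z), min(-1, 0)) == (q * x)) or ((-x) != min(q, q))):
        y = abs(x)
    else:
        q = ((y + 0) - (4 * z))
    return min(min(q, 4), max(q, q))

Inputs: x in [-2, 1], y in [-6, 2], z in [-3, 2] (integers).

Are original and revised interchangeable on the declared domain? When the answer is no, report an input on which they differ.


Side by side, the visible changes include: min/max/abs usage differs.
Tracing x=-1, y=-4, z=0: original: q becomes 0; next ((y + q) > min(q, 1)) evaluates to false; next ((max((5 * z), min(-1, 0)) == (q * x)) or ((-x) != min(q, q))) evaluates to true; next y becomes 1; next final value 0 | revised: q becomes 0; next ((q + y) > min(q, 1)) evaluates to false; next ((max((5 * z), min(-1, 0)) == (q * x)) or ((-x) != min(q, q))) evaluates to true; next y becomes 1; next final value 0 — matching result 0.
An exhaustive pass over the 216 declared inputs shows identical outputs.
verdict: equivalent


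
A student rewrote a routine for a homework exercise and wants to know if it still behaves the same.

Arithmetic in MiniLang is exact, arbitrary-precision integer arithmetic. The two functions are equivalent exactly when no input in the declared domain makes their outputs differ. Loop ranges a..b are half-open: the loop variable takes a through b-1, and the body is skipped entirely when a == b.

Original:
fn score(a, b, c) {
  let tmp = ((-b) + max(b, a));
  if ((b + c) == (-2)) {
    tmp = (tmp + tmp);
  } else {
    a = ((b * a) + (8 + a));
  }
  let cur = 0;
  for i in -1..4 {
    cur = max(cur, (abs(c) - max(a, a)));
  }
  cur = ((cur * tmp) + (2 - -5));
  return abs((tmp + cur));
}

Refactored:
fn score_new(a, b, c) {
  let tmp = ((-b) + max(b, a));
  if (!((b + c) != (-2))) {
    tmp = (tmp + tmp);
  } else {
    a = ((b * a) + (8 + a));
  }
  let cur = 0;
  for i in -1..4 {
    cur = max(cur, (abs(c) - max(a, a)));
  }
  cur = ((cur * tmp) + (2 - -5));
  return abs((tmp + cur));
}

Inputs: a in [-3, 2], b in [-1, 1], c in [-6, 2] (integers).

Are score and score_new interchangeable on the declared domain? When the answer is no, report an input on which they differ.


Comparing the listings, the differences include: comparison usage differs, plus boolean connective usage differs.
One worked example (a=-2, b=0, c=-6) — score: tmp becomes 0; next ((b + c) == (-2)) evaluates to false; next a becomes 6; next cur becomes 0; next at i=-1:; next cur becomes 0; next at i=0:; next cur becomes 0; next at i=1:; next cur becomes 0; next at i=2:; next cur becomes 0; next at i=3:; next cur becomes 0; next cur becomes 7; next final value 7; score_new: tmp becomes 0; next (!((b + c) != (-2))) evaluates to false; next a becomes 6; next cur becomes 0; next at i=-1:; next cur becomes 0; next at i=0:; next cur becomes 0; next at i=1:; next cur becomes 0; next at i=2:; next cur becomes 0; next at i=3:; next cur becomes 0; next cur becomes 7; next final value 7; agreement on 7.
An exhaustive pass over the 162 declared inputs shows identical outputs.
verdict: equivalent


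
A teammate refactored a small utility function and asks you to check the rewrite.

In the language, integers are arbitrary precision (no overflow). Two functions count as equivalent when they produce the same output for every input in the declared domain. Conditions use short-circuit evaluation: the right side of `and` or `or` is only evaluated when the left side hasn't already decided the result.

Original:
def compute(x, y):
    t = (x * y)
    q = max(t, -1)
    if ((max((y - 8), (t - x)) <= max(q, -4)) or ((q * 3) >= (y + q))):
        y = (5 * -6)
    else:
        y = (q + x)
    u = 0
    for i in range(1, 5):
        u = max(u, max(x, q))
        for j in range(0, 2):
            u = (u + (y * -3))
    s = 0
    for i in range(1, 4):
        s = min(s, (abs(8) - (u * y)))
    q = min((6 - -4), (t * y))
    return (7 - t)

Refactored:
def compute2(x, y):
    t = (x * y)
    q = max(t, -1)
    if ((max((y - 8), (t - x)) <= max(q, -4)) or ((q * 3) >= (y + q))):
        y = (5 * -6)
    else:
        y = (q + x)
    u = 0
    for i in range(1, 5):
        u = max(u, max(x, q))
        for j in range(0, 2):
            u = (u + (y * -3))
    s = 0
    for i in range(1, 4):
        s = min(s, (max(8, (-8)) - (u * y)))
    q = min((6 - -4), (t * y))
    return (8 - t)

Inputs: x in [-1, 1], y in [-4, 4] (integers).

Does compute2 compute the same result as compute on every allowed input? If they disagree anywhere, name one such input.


x=-1, y=-4 yields 3 from compute but 4 from compute2.
verdict: not equivalent; witness: x=-1, y=-4


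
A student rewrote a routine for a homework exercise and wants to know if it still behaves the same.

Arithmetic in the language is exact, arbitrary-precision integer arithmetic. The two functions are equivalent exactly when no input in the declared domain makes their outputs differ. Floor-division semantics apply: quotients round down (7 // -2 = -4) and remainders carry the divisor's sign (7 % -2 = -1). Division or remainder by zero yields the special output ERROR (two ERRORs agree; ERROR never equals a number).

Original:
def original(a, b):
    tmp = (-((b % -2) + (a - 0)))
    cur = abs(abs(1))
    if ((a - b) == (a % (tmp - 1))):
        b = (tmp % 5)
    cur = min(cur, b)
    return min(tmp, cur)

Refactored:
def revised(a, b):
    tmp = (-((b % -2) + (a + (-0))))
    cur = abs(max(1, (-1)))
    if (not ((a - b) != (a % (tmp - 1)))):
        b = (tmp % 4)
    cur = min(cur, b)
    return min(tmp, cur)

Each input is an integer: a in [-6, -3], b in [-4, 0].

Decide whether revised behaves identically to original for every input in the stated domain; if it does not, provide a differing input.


Consider the input a=-3, b=-3.
original: tmp becomes 4; next cur becomes 1; next ((a - b) == (a % (tmp - 1))) evaluates to true; next b becomes 4; next cur becomes 1; next final value 1
revised: tmp becomes 4; next cur becomes 1; next (not ((a - b) != (a % (tmp - 1)))) evaluates to true; next b becomes 0; next cur becomes 0; next final value 0
1 against 0: the behavior changed.
verdict: not equivalent; witness: a=-3, b=-3


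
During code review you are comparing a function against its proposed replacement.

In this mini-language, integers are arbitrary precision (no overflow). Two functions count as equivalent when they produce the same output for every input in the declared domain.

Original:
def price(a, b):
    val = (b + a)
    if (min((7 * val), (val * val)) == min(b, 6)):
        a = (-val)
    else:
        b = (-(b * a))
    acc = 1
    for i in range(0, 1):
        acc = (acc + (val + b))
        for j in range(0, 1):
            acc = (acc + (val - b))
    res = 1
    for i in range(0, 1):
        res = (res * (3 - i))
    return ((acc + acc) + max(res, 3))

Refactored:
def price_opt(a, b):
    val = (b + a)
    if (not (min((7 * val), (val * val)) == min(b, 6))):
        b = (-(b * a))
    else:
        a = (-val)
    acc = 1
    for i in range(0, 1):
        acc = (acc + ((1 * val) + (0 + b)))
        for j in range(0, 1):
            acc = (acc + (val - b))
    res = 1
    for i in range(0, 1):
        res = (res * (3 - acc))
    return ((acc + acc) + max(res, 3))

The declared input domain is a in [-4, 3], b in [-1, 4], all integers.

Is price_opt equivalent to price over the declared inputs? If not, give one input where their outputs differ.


Try a=-4, b=-1.
price: val becomes -5; next (min((7 * val), (val * val)) == min(b, 6)) evaluates to false; next b becomes -4; next acc becomes 1; next at i=0:; next acc becomes -8; next at j=0:; next acc becomes -9; next res becomes 1; next at i=0:; next res becomes 3; next final value -15
price_opt: val becomes -5; next (not (min((7 * val), (val * val)) == min(b, 6))) evaluates to true; next b becomes -4; next acc becomes 1; next at i=0:; next acc becomes -8; next at j=0:; next acc becomes -9; next res becomes 1; next at i=0:; next res becomes 12; next final value -6
-15 != -6, so the rewrite changes behavior.
verdict: not equivalent; witness: a=-4, b=-1


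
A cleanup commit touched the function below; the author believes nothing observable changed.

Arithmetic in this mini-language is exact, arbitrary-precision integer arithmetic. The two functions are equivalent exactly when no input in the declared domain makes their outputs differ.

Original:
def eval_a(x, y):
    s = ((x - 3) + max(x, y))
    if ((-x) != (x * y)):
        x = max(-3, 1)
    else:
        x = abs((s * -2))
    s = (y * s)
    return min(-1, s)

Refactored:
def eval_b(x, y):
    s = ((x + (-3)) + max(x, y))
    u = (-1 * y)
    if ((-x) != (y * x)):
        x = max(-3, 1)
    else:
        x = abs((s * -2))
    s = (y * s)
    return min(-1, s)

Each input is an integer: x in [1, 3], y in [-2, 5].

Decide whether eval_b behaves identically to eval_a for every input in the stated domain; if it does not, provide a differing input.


This is a faithful refactor — arithmetic usage differs; local variable names differ; constant usage differs; statement counts differ, but the computed results match everywhere.
Spot check at x=2, y=4 — eval_a: s=3, then ((-x) != (x * y)) is true, then x=1, then s=12, then returns -1. eval_b: s=3, then u=-4, then ((-x) != (y * x)) is true, then x=1, then s=12, then returns -1. Both give -1.
An exhaustive pass over the 24 declared inputs shows identical outputs.
verdict: equivalent


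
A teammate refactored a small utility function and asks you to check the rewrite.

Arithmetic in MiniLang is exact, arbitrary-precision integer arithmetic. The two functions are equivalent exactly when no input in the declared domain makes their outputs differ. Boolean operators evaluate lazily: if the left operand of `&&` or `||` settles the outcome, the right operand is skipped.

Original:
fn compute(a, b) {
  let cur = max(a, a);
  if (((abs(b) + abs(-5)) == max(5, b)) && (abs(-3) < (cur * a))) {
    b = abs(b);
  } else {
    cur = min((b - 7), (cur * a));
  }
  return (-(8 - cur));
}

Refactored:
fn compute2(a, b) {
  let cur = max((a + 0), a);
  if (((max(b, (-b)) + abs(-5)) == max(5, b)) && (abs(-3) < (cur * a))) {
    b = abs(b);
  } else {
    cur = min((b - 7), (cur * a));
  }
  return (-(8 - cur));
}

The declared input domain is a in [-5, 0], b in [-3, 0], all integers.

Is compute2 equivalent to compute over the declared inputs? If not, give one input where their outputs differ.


This is a faithful refactor — min/max/abs usage differs; also constant usage differs; also arithmetic usage differs, but the computed results match everywhere.
As a probe, take a=0, b=0: compute runs cur := 0 | (((abs(b) + abs(-5)) == max(5, b)) && (abs(-3) < (cur * a))): false | cur := -7 | result -15; compute2 runs cur := 0 | (((max(b, (-b)) + abs(-5)) == max(5, b)) && (abs(-3) < (cur * a))): false | cur := -7 | result -15; both end at -15.
Every one of the 24 inputs gives matching results.
verdict: equivalent


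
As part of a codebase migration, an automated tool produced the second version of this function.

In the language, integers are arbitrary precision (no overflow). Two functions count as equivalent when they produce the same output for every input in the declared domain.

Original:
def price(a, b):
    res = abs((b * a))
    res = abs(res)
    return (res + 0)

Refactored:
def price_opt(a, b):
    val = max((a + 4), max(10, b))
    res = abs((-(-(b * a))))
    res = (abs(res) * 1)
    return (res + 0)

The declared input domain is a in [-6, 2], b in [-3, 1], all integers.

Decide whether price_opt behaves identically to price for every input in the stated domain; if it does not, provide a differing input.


Equivalent. Among the additions is an assignment to `val` whose value nothing reads, and its value is discarded.
Checked all 45 inputs in the declared domain: the outputs agree on every one.
One worked example (a=1, b=-2) — price: res := 2 | res := 2 | result 2; price_opt: val := 10 | res := 2 | res := 2 | result 2; agreement on 2.
verdict: equivalent


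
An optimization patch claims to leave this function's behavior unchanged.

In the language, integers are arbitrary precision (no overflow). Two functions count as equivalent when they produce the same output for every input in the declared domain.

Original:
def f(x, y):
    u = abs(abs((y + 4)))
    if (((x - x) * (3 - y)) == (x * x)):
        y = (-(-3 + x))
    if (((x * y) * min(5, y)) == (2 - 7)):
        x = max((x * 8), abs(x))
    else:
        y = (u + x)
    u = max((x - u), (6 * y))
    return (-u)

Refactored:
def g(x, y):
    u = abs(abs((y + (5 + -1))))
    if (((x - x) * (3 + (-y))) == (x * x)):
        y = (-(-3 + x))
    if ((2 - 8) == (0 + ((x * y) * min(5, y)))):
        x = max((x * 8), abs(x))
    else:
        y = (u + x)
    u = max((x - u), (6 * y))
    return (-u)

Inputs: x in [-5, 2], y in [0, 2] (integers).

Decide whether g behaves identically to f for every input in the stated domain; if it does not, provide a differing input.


Evaluate both at x=-5, y=1.
f: u := 5 | (((x - x) * (3 - y)) == (x * x)): false | (((x * y) * min(5, y)) == (2 - 7)): true | x := 5 | u := 6 | result -6
g: u := 5 | (((x - x) * (3 + (-y))) == (x * x)): false | ((2 - 8) == (0 + ((x * y) * min(5, y)))): false | y := 0 | u := 0 | result 0
-6 vs 0 — the two versions disagree here.
verdict: not equivalent; witness: x=-5, y=1


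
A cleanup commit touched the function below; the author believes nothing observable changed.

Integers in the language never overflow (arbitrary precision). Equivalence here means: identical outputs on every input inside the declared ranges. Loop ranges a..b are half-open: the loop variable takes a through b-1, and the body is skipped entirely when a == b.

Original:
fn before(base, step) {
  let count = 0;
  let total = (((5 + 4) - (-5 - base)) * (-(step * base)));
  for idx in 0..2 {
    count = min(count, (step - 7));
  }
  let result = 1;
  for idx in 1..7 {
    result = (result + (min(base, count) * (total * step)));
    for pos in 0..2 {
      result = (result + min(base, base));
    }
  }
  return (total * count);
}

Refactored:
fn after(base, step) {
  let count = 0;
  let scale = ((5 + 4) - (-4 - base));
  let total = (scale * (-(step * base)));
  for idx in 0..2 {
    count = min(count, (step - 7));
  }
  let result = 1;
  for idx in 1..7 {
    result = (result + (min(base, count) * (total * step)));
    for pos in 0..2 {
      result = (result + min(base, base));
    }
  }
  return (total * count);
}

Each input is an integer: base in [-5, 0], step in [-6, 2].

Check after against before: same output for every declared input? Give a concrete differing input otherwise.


Not equivalent: base=-5, step=-6 separates them (3510 vs 3120).
before: count becomes 0; next total becomes -270; next at idx=0:; next count becomes -13; next at idx=1:; next count becomes -13; next result becomes 1; next at idx=1:; next result becomes -21059; next at pos=0:; next result becomes -21064; next at pos=1:; next result becomes -21069; next at idx=2:; next result becomes -42129; next at pos=0:; next result becomes -42134; next at pos=1:; next result becomes -42139; next at idx=3:; next result becomes -63199; next at pos=0:; next result becomes -63204; next at pos=1:; next result becomes -63209; next at idx=4:; next result becomes -84269; next at pos=0:; next result becomes -84274; next at pos=1:; next result becomes -84279; next at idx=5:; next result becomes -105339; next at pos=0:; next result becomes -105344; next at pos=1:; next result becomes -105349; next at idx=6:; next result becomes -126409; next at pos=0:; next result becomes -126414; next at pos=1:; next result becomes -126419; next final value 3510
after: count becomes 0; next scale becomes 8; next total becomes -240; next at idx=0:; next count becomes -13; next at idx=1:; next count becomes -13; next result becomes 1; next at idx=1:; next result becomes -18719; next at pos=0:; next result becomes -18724; next at pos=1:; next result becomes -18729; next at idx=2:; next result becomes -37449; next at pos=0:; next result becomes -37454; next at pos=1:; next result becomes -37459; next at idx=3:; next result becomes -56179; next at pos=0:; next result becomes -56184; next at pos=1:; next result becomes -56189; next at idx=4:; next result becomes -74909; next at pos=0:; next result becomes -74914; next at pos=1:; next result becomes -74919; next at idx=5:; next result becomes -93639; next at pos=0:; next result becomes -93644; next at pos=1:; next result becomes -93649; next at idx=6:; next result becomes -112369; next at pos=0:; next result becomes -112374; next at pos=1:; next result becomes -112379; next final value 3120
verdict: not equivalent; witness: base=-5, step=-6


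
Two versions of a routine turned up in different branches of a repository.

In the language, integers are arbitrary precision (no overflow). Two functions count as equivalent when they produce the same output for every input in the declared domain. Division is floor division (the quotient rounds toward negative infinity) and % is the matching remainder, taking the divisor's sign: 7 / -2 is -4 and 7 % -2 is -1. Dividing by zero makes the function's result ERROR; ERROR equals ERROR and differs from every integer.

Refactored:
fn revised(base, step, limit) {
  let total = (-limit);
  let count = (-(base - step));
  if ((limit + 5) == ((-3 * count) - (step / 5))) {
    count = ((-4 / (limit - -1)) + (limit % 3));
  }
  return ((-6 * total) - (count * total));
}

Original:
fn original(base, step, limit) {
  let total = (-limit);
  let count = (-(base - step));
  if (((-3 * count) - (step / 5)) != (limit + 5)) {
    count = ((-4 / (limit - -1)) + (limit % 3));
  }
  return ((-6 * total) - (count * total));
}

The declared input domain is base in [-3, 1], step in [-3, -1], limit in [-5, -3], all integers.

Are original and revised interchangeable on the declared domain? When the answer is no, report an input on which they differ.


At base=-3, step=-3, limit=-5: original gives -40, revised gives -30.
verdict: not equivalent; witness: base=-3, step=-3, limit=-5


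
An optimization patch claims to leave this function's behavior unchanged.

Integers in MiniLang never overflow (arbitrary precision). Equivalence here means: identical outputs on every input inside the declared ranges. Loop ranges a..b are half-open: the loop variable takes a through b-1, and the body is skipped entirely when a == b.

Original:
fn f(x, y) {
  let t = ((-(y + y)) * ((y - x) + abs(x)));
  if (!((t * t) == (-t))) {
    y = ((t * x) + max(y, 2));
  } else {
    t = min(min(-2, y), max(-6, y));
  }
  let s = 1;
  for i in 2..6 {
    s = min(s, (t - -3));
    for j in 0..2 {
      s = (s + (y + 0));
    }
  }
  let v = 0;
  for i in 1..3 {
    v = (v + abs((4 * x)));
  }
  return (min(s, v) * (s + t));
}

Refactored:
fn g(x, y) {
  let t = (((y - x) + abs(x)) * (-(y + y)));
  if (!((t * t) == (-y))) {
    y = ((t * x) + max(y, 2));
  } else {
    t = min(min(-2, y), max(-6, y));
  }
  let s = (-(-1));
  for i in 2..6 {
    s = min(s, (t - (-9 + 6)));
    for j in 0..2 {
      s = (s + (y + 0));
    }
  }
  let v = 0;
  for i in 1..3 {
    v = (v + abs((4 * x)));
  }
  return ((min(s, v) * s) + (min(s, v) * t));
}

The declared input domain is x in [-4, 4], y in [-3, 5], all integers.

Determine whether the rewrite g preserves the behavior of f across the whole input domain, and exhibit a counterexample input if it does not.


There is a counterexample at x=-1, y=-2: 255 on one side, 49 on the other.
f: t becomes 0; next (!((t * t) == (-t))) evaluates to false; next t becomes -2; next s becomes 1; next at i=2:; next s becomes 1; next at j=0:; next s becomes -1; next at j=1:; next s becomes -3; next at i=3:; next s becomes -3; next at j=0:; next s becomes -5; next at j=1:; next s becomes -7; next at i=4:; next s becomes -7; next at j=0:; next s becomes -9; next at j=1:; next s becomes -11; next at i=5:; next s becomes -11; next at j=0:; next s becomes -13; next at j=1:; next s becomes -15; next v becomes 0; next at i=1:; next v becomes 4; next at i=2:; next v becomes 8; next final value 255
g: t becomes 0; next (!((t * t) == (-y))) evaluates to true; next y becomes 2; next s becomes 1; next at i=2:; next s becomes 1; next at j=0:; next s becomes 3; next at j=1:; next s becomes 5; next at i=3:; next s becomes 3; next at j=0:; next s becomes 5; next at j=1:; next s becomes 7; next at i=4:; next s becomes 3; next at j=0:; next s becomes 5; next at j=1:; next s becomes 7; next at i=5:; next s becomes 3; next at j=0:; next s becomes 5; next at j=1:; next s becomes 7; next v becomes 0; next at i=1:; next v becomes 4; next at i=2:; next v becomes 8; next final value 49
verdict: not equivalent; witness: x=-1, y=-2
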